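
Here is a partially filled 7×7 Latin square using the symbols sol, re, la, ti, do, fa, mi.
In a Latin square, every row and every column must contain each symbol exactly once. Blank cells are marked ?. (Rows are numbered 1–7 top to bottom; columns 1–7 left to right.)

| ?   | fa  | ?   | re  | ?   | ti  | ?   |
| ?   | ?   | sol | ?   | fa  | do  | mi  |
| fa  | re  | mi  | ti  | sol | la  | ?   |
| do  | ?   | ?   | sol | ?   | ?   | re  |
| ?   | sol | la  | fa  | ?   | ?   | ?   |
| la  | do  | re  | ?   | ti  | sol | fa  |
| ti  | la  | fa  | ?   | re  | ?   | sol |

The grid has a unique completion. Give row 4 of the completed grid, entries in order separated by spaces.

Row 4, column 3: row 4 has {sol, re, do} and column 3 has {sol, re, la, fa, mi}, leaving only ti.
Row 4, column 2: row 4 has {sol, re, ti, do} and column 2 has {sol, re, la, do, fa}, leaving only mi.
Row 4, column 5: row 4 has {sol, re, ti, do, mi} and column 5 has {sol, re, ti, fa}, leaving only la.
Row 4, column 6: row 4 has {sol, re, la, ti, do, mi} and column 6 has {sol, la, ti, do}, leaving only fa.
So row 4 reads: do mi ti sol la fa re.

do mi ti sol la fa re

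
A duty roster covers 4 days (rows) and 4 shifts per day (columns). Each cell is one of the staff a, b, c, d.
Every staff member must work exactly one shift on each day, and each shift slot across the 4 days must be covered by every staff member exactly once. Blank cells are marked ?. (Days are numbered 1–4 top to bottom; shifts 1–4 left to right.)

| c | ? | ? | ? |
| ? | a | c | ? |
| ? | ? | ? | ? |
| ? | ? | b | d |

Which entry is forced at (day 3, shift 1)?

b

Day 2, shift 4: day 2 has {a, c} and shift 4 has {d}, leaving only b.
Day 1, shift 4: day 1 has {c} and shift 4 has {b, d}, leaving only a.
Day 1, shift 3: day 1 has {a, c} and shift 3 has {b, c}, leaving only d.
Day 1, shift 2: day 1 has {a, c, d} and shift 2 has {a}, leaving only b.
Day 2, shift 1: day 2 has {a, b, c} and shift 1 has {c}, leaving only d.
Day 3, shift 3: day 3 has {} and shift 3 has {b, c, d}, leaving only a.
Day 3 already has {a} and shift 1 already has {c, d}, so day 3, shift 1 must be b.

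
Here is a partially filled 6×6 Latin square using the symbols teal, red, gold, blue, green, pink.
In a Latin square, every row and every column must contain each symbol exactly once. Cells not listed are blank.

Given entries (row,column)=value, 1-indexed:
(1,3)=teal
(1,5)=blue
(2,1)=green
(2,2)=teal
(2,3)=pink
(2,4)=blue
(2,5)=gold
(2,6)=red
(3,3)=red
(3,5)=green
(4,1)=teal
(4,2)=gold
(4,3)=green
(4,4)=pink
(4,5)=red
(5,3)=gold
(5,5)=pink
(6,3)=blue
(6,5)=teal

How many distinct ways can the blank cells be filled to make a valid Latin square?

Row 1, column 1: eliminating its row and column leaves {red, gold, pink}.
Row 1, column 2: eliminating its row and column leaves {red, green, pink}.
Row 1, column 4: eliminating its row and column leaves {red, gold, green}.
Row 1, column 6: eliminating its row and column leaves {gold, green, pink}.
Row 3, column 1: eliminating its row and column leaves {gold, blue, pink}.
Row 3, column 2: eliminating its row and column leaves {blue, pink}.
Row 3, column 4: eliminating its row and column leaves {teal, gold}.
Row 3, column 6: eliminating its row and column leaves {teal, gold, blue, pink}.
Row 4, column 6: eliminating its row and column leaves {blue}.
Row 5, column 1: eliminating its row and column leaves {red, blue}.
Row 5, column 2: eliminating its row and column leaves {red, blue, green}.
Row 5, column 4: eliminating its row and column leaves {teal, red, green}.
Row 5, column 6: eliminating its row and column leaves {teal, blue, green}.
Row 6, column 1: eliminating its row and column leaves {red, gold, pink}.
Row 6, column 2: eliminating its row and column leaves {red, green, pink}.
Row 6, column 4: eliminating its row and column leaves {red, gold, green}.
Row 6, column 6: eliminating its row and column leaves {gold, green, pink}.
Enumerating the assignments across these blanks that avoid any row or column repeat gives 20 completions.

20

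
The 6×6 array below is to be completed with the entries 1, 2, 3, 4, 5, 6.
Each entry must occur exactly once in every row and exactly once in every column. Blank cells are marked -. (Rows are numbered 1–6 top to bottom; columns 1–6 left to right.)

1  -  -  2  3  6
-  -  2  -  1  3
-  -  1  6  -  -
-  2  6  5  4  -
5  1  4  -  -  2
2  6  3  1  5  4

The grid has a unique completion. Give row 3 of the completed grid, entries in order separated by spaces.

Row 3, column 5: row 3 has {1, 6} and column 5 has {1, 3, 4, 5}, leaving only 2.
Row 3, column 6: row 3 has {1, 2, 6} and column 6 has {2, 3, 4, 6}, leaving only 5.
Row 1, column 3: row 1 has {1, 2, 3, 6} and column 3 has {1, 2, 3, 4, 6}, leaving only 5.
Row 1, column 2: row 1 has {1, 2, 3, 5, 6} and column 2 has {1, 2, 6}, leaving only 4.
Row 3, column 2: row 3 has {1, 2, 5, 6} and column 2 has {1, 2, 4, 6}, leaving only 3.
Row 3, column 1: row 3 has {1, 2, 3, 5, 6} and column 1 has {1, 2, 5}, leaving only 4.
So row 3 reads: 4 3 1 6 2 5.

4 3 1 6 2 5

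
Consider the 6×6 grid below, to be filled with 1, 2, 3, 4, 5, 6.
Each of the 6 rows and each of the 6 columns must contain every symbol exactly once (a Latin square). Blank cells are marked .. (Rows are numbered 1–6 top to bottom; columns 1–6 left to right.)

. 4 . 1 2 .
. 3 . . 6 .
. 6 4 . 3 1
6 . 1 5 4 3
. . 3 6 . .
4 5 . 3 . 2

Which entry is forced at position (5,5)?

5

Row 3, column 4: row 3 has {1, 3, 4, 6} and column 4 has {1, 3, 5, 6}, leaving only 2.
Row 2, column 4: row 2 has {3, 6} and column 4 has {1, 2, 3, 5, 6}, leaving only 4.
Row 2, column 6: row 2 has {3, 4, 6} and column 6 has {1, 2, 3}, leaving only 5.
Row 1, column 6: row 1 has {1, 2, 4} and column 6 has {1, 2, 3, 5}, leaving only 6.
Row 1, column 3: row 1 has {1, 2, 4, 6} and column 3 has {1, 3, 4}, leaving only 5.
Row 1, column 1: row 1 has {1, 2, 4, 5, 6} and column 1 has {4, 6}, leaving only 3.
Row 2, column 3: row 2 has {3, 4, 5, 6} and column 3 has {1, 3, 4, 5}, leaving only 2.
Row 2, column 1: row 2 has {2, 3, 4, 5, 6} and column 1 has {3, 4, 6}, leaving only 1.
Row 3, column 1: row 3 has {1, 2, 3, 4, 6} and column 1 has {1, 3, 4, 6}, leaving only 5.
Row 4, column 2: row 4 has {1, 3, 4, 5, 6} and column 2 has {3, 4, 5, 6}, leaving only 2.
Row 5, column 1: row 5 has {3, 6} and column 1 has {1, 3, 4, 5, 6}, leaving only 2.
Row 5, column 2: row 5 has {2, 3, 6} and column 2 has {2, 3, 4, 5, 6}, leaving only 1.
Row 5 already has {1, 2, 3, 6} and column 5 already has {2, 3, 4, 6}, so row 5, column 5 must be 5.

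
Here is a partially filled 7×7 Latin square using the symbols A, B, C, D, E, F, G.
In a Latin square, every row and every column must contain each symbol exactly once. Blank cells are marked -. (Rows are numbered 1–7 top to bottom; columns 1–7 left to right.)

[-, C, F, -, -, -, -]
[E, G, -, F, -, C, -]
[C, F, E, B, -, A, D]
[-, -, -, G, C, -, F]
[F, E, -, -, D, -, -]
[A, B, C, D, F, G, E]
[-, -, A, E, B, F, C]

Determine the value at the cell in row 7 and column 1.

G

Row 1, column 4: row 1 has {C, F} and column 4 has {B, D, E, F, G}, leaving only A.
Row 2, column 5: row 2 has {C, E, F, G} and column 5 has {B, C, D, F}, leaving only A.
Row 2, column 7: row 2 has {A, C, E, F, G} and column 7 has {C, D, E, F}, leaving only B.
Row 1, column 7: row 1 has {A, C, F} and column 7 has {B, C, D, E, F}, leaving only G.
Row 1, column 5: row 1 has {A, C, F, G} and column 5 has {A, B, C, D, F}, leaving only E.
Row 2, column 3: row 2 has {A, B, C, E, F, G} and column 3 has {A, C, E, F}, leaving only D.
Row 3, column 5: row 3 has {A, B, C, D, E, F} and column 5 has {A, B, C, D, E, F}, leaving only G.
Row 4, column 3: row 4 has {C, F, G} and column 3 has {A, C, D, E, F}, leaving only B.
Row 4, column 1: row 4 has {B, C, F, G} and column 1 has {A, C, E, F}, leaving only D.
Row 7 already has {A, B, C, E, F} and column 1 already has {A, C, D, E, F}, so row 7, column 1 must be G.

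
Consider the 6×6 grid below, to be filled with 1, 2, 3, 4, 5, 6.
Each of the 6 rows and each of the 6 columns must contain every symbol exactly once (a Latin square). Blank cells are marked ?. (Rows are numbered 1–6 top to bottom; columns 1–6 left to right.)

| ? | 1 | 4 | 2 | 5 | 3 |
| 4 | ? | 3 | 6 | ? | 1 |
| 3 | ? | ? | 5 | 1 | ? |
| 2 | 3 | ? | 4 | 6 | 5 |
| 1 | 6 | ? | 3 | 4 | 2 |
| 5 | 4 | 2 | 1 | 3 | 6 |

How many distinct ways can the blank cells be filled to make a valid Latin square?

Row 1, column 1: eliminating its row and column leaves {6}.
Row 2, column 2: eliminating its row and column leaves {2, 5}.
Row 2, column 5: eliminating its row and column leaves {2}.
Row 3, column 2: eliminating its row and column leaves {2}.
Row 3, column 3: eliminating its row and column leaves {6}.
Row 3, column 6: eliminating its row and column leaves {4}.
Row 4, column 3: eliminating its row and column leaves {1}.
Row 5, column 3: eliminating its row and column leaves {5}.
Only one assignment across all blanks avoids any row or column repeat, giving 1 completion.

1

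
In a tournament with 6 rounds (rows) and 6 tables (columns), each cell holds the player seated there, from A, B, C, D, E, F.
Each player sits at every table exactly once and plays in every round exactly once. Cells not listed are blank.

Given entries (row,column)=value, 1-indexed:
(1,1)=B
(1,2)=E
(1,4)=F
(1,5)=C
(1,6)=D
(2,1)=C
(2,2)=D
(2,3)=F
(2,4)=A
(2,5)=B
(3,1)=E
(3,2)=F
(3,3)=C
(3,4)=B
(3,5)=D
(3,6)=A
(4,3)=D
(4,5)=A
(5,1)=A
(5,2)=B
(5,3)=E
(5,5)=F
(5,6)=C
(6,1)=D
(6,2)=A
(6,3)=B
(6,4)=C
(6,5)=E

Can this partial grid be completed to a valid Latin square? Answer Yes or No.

Yes

No round or table among the givens repeats a symbol, and propagating forced cells runs into no contradiction.
One valid completion exists (for instance, B E A F C D / C D F A B E / E F C B D A / F C D E A B / A B E D F C / D A B C E F).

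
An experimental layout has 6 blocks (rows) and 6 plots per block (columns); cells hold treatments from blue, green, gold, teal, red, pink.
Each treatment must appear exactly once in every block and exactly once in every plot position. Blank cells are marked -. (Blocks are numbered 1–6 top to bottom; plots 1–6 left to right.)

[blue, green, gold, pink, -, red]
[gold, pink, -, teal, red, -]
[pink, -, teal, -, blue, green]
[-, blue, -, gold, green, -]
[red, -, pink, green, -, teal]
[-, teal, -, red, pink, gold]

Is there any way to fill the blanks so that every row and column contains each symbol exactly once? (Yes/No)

No

Block 3, plot 4: block 3 together with plot 4 already contain {blue, green, gold, teal, red, pink} — every symbol — so nothing can go there. The grid has no valid completion.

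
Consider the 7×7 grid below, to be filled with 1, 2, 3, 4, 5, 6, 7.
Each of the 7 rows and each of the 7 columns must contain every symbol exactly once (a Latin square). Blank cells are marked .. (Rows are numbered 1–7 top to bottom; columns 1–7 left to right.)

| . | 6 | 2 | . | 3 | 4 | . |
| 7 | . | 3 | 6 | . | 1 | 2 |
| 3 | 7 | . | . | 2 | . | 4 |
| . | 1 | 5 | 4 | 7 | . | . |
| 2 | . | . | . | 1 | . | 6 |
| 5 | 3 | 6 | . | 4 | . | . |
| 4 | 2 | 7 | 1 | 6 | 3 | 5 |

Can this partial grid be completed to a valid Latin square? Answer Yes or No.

Row 1, column 1: row 1 has {2, 3, 4, 6} and column 1 has {2, 3, 4, 5, 7}, so it must be 1.
Row 1, column 7: row 1 has {1, 2, 3, 4, 6} and column 7 has {2, 4, 5, 6}, so it must be 7.
Row 1, column 4: row 1 has {1, 2, 3, 4, 6, 7} and column 4 has {1, 4, 6}, so it must be 5.
Now row 3, column 4: row 3 together with column 4 already contain {1, 2, 3, 4, 5, 6, 7} — every symbol — so nothing can go there. The grid has no valid completion.

No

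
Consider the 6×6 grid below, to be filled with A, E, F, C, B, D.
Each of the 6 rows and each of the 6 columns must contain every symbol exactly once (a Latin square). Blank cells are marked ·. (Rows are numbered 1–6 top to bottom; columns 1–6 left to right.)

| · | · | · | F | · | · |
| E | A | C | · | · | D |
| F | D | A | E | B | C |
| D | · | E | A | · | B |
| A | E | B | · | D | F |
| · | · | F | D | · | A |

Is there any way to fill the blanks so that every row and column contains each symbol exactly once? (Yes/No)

Yes

No row or column among the givens repeats a symbol, and propagating forced cells runs into no contradiction.
One valid completion exists (for instance, C B D F A E / E A C B F D / F D A E B C / D F E A C B / A E B C D F / B C F D E A).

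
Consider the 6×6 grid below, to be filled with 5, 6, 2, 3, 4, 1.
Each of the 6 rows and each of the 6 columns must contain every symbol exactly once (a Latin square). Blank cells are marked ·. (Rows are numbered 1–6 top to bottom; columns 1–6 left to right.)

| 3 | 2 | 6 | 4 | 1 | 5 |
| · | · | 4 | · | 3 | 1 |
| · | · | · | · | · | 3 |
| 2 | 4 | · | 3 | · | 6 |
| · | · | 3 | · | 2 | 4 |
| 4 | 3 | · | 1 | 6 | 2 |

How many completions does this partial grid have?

4

Row 2, column 1: eliminating its row and column leaves {5, 6}.
Row 2, column 2: eliminating its row and column leaves {5, 6}.
Row 2, column 4: eliminating its row and column leaves {5, 6, 2}.
Row 3, column 1: eliminating its row and column leaves {5, 6, 1}.
Row 3, column 2: eliminating its row and column leaves {5, 6, 1}.
Row 3, column 3: eliminating its row and column leaves {5, 2, 1}.
Row 3, column 4: eliminating its row and column leaves {5, 6, 2}.
Row 3, column 5: eliminating its row and column leaves {5, 4}.
Row 4, column 3: eliminating its row and column leaves {5, 1}.
Row 4, column 5: eliminating its row and column leaves {5}.
Row 5, column 1: eliminating its row and column leaves {5, 6, 1}.
Row 5, column 2: eliminating its row and column leaves {5, 6, 1}.
Row 5, column 4: eliminating its row and column leaves {5, 6}.
Row 6, column 3: eliminating its row and column leaves {5}.
Enumerating the assignments across these blanks that avoid any row or column repeat gives 4 completions.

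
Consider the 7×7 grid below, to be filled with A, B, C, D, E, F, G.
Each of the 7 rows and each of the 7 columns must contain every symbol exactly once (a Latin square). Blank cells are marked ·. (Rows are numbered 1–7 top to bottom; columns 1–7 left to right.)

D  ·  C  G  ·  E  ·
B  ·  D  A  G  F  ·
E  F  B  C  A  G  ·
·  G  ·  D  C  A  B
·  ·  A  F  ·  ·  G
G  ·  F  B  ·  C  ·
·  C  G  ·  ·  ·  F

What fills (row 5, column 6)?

Row 1, column 7: row 1 has {C, D, E, G} and column 7 has {B, F, G}, leaving only A.
Row 1, column 2: row 1 has {A, C, D, E, G} and column 2 has {C, F, G}, leaving only B.
Row 1, column 5: row 1 has {A, B, C, D, E, G} and column 5 has {A, C, G}, leaving only F.
Row 2, column 2: row 2 has {A, B, D, F, G} and column 2 has {B, C, F, G}, leaving only E.
Row 2, column 7: row 2 has {A, B, D, E, F, G} and column 7 has {A, B, F, G}, leaving only C.
Row 3, column 7: row 3 has {A, B, C, E, F, G} and column 7 has {A, B, C, F, G}, leaving only D.
Row 4, column 1: row 4 has {A, B, C, D, G} and column 1 has {B, D, E, G}, leaving only F.
Row 4, column 3: row 4 has {A, B, C, D, F, G} and column 3 has {A, B, C, D, F, G}, leaving only E.
Row 5, column 1: row 5 has {A, F, G} and column 1 has {B, D, E, F, G}, leaving only C.
Row 5, column 2: row 5 has {A, C, F, G} and column 2 has {B, C, E, F, G}, leaving only D.
Row 5 already has {A, C, D, F, G} and column 6 already has {A, C, E, F, G}, so row 5, column 6 must be B.

B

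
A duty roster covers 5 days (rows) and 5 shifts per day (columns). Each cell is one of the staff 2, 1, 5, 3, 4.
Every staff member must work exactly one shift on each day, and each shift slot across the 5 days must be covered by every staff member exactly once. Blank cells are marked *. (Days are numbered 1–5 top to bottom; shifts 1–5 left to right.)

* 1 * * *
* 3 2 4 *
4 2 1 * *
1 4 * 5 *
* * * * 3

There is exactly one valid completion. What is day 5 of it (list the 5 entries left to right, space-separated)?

Day 5, shift 2: day 5 has {3} and shift 2 has {2, 1, 3, 4}, leaving only 5.
Day 5, shift 1: day 5 has {5, 3} and shift 1 has {1, 4}, leaving only 2.
Day 5, shift 3: day 5 has {2, 5, 3} and shift 3 has {2, 1}, leaving only 4.
Day 5, shift 4: day 5 has {2, 5, 3, 4} and shift 4 has {5, 4}, leaving only 1.
So day 5 reads: 2 5 4 1 3.

2 5 4 1 3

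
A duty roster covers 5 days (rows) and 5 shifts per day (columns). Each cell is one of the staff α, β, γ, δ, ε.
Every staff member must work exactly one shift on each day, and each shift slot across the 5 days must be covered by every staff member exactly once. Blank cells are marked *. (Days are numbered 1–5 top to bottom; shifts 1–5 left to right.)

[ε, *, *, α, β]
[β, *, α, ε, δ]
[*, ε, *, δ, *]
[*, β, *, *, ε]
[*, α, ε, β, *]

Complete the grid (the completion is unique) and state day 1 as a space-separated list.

ε δ γ α β

Day 2, shift 2: day 2 has {α, β, δ, ε} and shift 2 has {α, β, ε}, leaving only γ.
Day 1, shift 2: day 1 has {α, β, ε} and shift 2 has {α, β, γ, ε}, leaving only δ.
Day 1, shift 3: day 1 has {α, β, δ, ε} and shift 3 has {α, ε}, leaving only γ.
So day 1 reads: ε δ γ α β.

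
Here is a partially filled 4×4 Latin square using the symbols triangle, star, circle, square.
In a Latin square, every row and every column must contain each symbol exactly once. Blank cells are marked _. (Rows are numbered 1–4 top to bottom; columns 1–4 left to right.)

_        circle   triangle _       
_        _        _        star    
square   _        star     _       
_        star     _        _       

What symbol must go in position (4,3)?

Row 1, column 1: row 1 has {triangle, circle} and column 1 has {square}, leaving only star.
Row 1, column 4: row 1 has {triangle, star, circle} and column 4 has {star}, leaving only square.
Row 3, column 2: row 3 has {star, square} and column 2 has {star, circle}, leaving only triangle.
Row 2, column 2: row 2 has {star} and column 2 has {triangle, star, circle}, leaving only square.
Row 2, column 3: row 2 has {star, square} and column 3 has {triangle, star}, leaving only circle.
Row 4 already has {star} and column 3 already has {triangle, star, circle}, so row 4, column 3 must be square.

square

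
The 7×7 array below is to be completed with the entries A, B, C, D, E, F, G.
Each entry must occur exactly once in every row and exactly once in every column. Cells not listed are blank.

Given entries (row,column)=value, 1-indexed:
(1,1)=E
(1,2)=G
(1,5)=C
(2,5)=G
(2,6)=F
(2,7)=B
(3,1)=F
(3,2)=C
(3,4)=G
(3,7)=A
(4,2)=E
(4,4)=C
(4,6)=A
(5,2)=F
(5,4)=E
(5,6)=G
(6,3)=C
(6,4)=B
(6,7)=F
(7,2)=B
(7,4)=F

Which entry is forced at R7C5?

D

Row 1, column 7: row 1 has {C, E, G} and column 7 has {A, B, F}, leaving only D.
Row 1, column 4: row 1 has {C, D, E, G} and column 4 has {B, C, E, F, G}, leaving only A.
Row 1, column 6: row 1 has {A, C, D, E, G} and column 6 has {A, F, G}, leaving only B.
Row 1, column 3: row 1 has {A, B, C, D, E, G} and column 3 has {C}, leaving only F.
Row 2, column 4: row 2 has {B, F, G} and column 4 has {A, B, C, E, F, G}, leaving only D.
Row 2, column 2: row 2 has {B, D, F, G} and column 2 has {B, C, E, F, G}, leaving only A.
Row 2, column 1: row 2 has {A, B, D, F, G} and column 1 has {E, F}, leaving only C.
Row 2, column 3: row 2 has {A, B, C, D, F, G} and column 3 has {C, F}, leaving only E.
Row 4, column 7: row 4 has {A, C, E} and column 7 has {A, B, D, F}, leaving only G.
Row 5, column 7: row 5 has {E, F, G} and column 7 has {A, B, D, F, G}, leaving only C.
Row 6, column 2: row 6 has {B, C, F} and column 2 has {A, B, C, E, F, G}, leaving only D.
Row 6, column 6: row 6 has {B, C, D, F} and column 6 has {A, B, F, G}, leaving only E.
Row 3, column 6: row 3 has {A, C, F, G} and column 6 has {A, B, E, F, G}, leaving only D.
Row 3, column 3: row 3 has {A, C, D, F, G} and column 3 has {C, E, F}, leaving only B.
Row 3, column 5: row 3 has {A, B, C, D, F, G} and column 5 has {C, G}, leaving only E.
Row 4, column 3: row 4 has {A, C, E, G} and column 3 has {B, C, E, F}, leaving only D.
Row 4, column 1: row 4 has {A, C, D, E, G} and column 1 has {C, E, F}, leaving only B.
Row 4, column 5: row 4 has {A, B, C, D, E, G} and column 5 has {C, E, G}, leaving only F.
Row 5, column 3: row 5 has {C, E, F, G} and column 3 has {B, C, D, E, F}, leaving only A.
Row 5, column 1: row 5 has {A, C, E, F, G} and column 1 has {B, C, E, F}, leaving only D.
Row 5, column 5: row 5 has {A, C, D, E, F, G} and column 5 has {C, E, F, G}, leaving only B.
Row 6, column 5: row 6 has {B, C, D, E, F} and column 5 has {B, C, E, F, G}, leaving only A.
Row 7 already has {B, F} and column 5 already has {A, B, C, E, F, G}, so row 7, column 5 must be D.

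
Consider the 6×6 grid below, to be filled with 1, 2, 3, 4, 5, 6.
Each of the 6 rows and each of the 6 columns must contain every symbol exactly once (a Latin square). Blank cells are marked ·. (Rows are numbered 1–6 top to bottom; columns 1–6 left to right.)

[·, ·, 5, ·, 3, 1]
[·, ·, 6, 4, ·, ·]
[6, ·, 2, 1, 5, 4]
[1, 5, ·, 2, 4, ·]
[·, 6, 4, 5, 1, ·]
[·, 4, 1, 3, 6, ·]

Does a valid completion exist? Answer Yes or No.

No row or column among the givens repeats a symbol, and propagating forced cells runs into no contradiction.
One valid completion exists (for instance, 4 2 5 6 3 1 / 5 1 6 4 2 3 / 6 3 2 1 5 4 / 1 5 3 2 4 6 / 3 6 4 5 1 2 / 2 4 1 3 6 5).

Yes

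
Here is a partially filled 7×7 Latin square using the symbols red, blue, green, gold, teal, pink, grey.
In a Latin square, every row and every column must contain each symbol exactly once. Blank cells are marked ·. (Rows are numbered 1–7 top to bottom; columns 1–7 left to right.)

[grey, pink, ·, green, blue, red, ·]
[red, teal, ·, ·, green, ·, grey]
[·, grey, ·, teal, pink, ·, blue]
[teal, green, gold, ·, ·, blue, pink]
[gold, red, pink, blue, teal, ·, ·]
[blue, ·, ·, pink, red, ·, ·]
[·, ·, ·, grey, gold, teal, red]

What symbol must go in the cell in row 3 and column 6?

gold

Row 1, column 3: row 1 has {red, blue, green, pink, grey} and column 3 has {gold, pink}, leaving only teal.
Row 1, column 7: row 1 has {red, blue, green, teal, pink, grey} and column 7 has {red, blue, pink, grey}, leaving only gold.
Row 2, column 3: row 2 has {red, green, teal, grey} and column 3 has {gold, teal, pink}, leaving only blue.
Row 2, column 4: row 2 has {red, blue, green, teal, grey} and column 4 has {blue, green, teal, pink, grey}, leaving only gold.
Row 2, column 6: row 2 has {red, blue, green, gold, teal, grey} and column 6 has {red, blue, teal}, leaving only pink.
Row 3, column 1: row 3 has {blue, teal, pink, grey} and column 1 has {red, blue, gold, teal, grey}, leaving only green.
Row 3 already has {blue, green, teal, pink, grey} and column 6 already has {red, blue, teal, pink}, so row 3, column 6 must be gold.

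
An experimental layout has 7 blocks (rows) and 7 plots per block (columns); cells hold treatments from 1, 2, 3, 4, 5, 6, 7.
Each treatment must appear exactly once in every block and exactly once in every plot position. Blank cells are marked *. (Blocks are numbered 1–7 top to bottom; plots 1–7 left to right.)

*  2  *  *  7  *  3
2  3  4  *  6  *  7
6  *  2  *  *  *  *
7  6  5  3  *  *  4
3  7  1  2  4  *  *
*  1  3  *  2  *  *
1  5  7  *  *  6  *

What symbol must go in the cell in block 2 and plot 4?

5

Block 1, plot 3: block 1 has {2, 3, 7} and plot 3 has {1, 2, 3, 4, 5, 7}, leaving only 6.
Block 3, plot 2: block 3 has {2, 6} and plot 2 has {1, 2, 3, 5, 6, 7}, leaving only 4.
Block 4, plot 5: block 4 has {3, 4, 5, 6, 7} and plot 5 has {2, 4, 6, 7}, leaving only 1.
Block 4, plot 6: block 4 has {1, 3, 4, 5, 6, 7} and plot 6 has {6}, leaving only 2.
Block 5, plot 6: block 5 has {1, 2, 3, 4, 7} and plot 6 has {2, 6}, leaving only 5.
Block 2, plot 6: block 2 has {2, 3, 4, 6, 7} and plot 6 has {2, 5, 6}, leaving only 1.
Block 2 already has {1, 2, 3, 4, 6, 7} and plot 4 already has {2, 3}, so block 2, plot 4 must be 5.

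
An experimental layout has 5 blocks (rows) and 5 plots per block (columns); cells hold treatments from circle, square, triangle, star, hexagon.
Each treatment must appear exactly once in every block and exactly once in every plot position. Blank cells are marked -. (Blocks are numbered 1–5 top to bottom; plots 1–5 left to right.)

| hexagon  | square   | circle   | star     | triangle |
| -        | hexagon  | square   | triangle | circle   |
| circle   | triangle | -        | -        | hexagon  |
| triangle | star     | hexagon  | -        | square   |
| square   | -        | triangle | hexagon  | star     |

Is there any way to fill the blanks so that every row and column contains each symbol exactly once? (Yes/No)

Yes

No block or plot among the givens repeats a symbol, and propagating forced cells runs into no contradiction.
One valid completion exists (for instance, hexagon square circle star triangle / star hexagon square triangle circle / circle triangle star square hexagon / triangle star hexagon circle square / square circle triangle hexagon star).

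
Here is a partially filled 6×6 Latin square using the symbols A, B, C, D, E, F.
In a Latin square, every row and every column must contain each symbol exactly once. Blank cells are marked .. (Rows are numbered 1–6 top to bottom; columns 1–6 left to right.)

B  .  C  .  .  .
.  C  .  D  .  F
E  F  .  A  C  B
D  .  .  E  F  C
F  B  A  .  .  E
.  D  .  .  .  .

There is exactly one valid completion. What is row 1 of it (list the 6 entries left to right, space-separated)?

B E C F A D

Row 1, column 4: row 1 has {B, C} and column 4 has {A, D, E}, leaving only F.
Row 2, column 1: row 2 has {C, D, F} and column 1 has {B, D, E, F}, leaving only A.
Row 3, column 3: row 3 has {A, B, C, E, F} and column 3 has {A, C}, leaving only D.
Row 4, column 2: row 4 has {C, D, E, F} and column 2 has {B, C, D, F}, leaving only A.
Row 1, column 2: row 1 has {B, C, F} and column 2 has {A, B, C, D, F}, leaving only E.
Row 4, column 3: row 4 has {A, C, D, E, F} and column 3 has {A, C, D}, leaving only B.
Row 2, column 3: row 2 has {A, C, D, F} and column 3 has {A, B, C, D}, leaving only E.
Row 2, column 5: row 2 has {A, C, D, E, F} and column 5 has {C, F}, leaving only B.
Row 5, column 4: row 5 has {A, B, E, F} and column 4 has {A, D, E, F}, leaving only C.
Row 5, column 5: row 5 has {A, B, C, E, F} and column 5 has {B, C, F}, leaving only D.
Row 1, column 5: row 1 has {B, C, E, F} and column 5 has {B, C, D, F}, leaving only A.
Row 1, column 6: row 1 has {A, B, C, E, F} and column 6 has {B, C, E, F}, leaving only D.
So row 1 reads: B E C F A D.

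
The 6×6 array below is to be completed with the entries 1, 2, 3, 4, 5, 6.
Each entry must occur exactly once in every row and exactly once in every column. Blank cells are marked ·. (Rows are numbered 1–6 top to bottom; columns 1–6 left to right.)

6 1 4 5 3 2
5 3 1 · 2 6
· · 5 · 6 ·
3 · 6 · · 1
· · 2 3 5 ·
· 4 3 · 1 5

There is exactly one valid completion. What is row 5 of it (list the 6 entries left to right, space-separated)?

1 6 2 3 5 4

Row 5, column 2: row 5 has {2, 3, 5} and column 2 has {1, 3, 4}, leaving only 6.
Row 5, column 6: row 5 has {2, 3, 5, 6} and column 6 has {1, 2, 5, 6}, leaving only 4.
Row 5, column 1: row 5 has {2, 3, 4, 5, 6} and column 1 has {3, 5, 6}, leaving only 1.
So row 5 reads: 1 6 2 3 5 4.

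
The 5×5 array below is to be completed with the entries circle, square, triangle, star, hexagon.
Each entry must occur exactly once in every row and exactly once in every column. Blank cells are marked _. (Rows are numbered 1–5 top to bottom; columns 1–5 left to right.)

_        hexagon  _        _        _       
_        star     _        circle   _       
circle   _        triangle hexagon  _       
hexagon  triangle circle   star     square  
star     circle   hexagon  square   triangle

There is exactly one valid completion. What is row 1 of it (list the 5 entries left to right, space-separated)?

Row 1, column 4: row 1 has {hexagon} and column 4 has {circle, square, star, hexagon}, leaving only triangle.
Row 1, column 1: row 1 has {triangle, hexagon} and column 1 has {circle, star, hexagon}, leaving only square.
Row 1, column 3: row 1 has {square, triangle, hexagon} and column 3 has {circle, triangle, hexagon}, leaving only star.
Row 1, column 5: row 1 has {square, triangle, star, hexagon} and column 5 has {square, triangle}, leaving only circle.
So row 1 reads: square hexagon star triangle circle.

square hexagon star triangle circle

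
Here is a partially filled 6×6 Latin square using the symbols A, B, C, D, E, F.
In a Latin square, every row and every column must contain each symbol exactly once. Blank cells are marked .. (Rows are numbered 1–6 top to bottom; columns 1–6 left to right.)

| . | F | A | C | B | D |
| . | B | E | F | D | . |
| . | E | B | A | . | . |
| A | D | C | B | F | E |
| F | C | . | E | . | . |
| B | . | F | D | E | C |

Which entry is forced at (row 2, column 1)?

C

Row 2 already has {B, D, E, F} and column 1 already has {A, B, F}, so row 2, column 1 must be C.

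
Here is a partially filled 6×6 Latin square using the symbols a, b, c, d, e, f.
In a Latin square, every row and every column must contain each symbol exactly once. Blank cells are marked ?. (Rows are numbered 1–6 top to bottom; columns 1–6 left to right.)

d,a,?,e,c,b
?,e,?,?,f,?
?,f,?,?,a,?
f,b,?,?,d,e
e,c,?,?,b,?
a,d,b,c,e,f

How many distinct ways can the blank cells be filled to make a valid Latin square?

3

Row 1, column 3: eliminating its row and column leaves {f}.
Row 2, column 1: eliminating its row and column leaves {b, c}.
Row 2, column 3: eliminating its row and column leaves {a, c, d}.
Row 2, column 4: eliminating its row and column leaves {a, b, d}.
Row 2, column 6: eliminating its row and column leaves {a, c, d}.
Row 3, column 1: eliminating its row and column leaves {b, c}.
Row 3, column 3: eliminating its row and column leaves {c, d, e}.
Row 3, column 4: eliminating its row and column leaves {b, d}.
Row 3, column 6: eliminating its row and column leaves {c, d}.
Row 4, column 3: eliminating its row and column leaves {a, c}.
Row 4, column 4: eliminating its row and column leaves {a}.
Row 5, column 3: eliminating its row and column leaves {a, d, f}.
Row 5, column 4: eliminating its row and column leaves {a, d, f}.
Row 5, column 6: eliminating its row and column leaves {a, d}.
Enumerating the assignments across these blanks that avoid any row or column repeat gives 3 completions.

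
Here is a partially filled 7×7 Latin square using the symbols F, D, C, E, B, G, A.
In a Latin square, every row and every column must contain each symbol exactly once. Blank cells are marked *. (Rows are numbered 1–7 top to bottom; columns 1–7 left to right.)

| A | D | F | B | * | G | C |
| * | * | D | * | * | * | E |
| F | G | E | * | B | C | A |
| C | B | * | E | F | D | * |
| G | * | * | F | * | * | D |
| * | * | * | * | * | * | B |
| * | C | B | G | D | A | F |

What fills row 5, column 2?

E

Row 1, column 5: row 1 has {F, D, C, B, G, A} and column 5 has {F, D, B}, leaving only E.
Row 2, column 1: row 2 has {D, E} and column 1 has {F, C, G, A}, leaving only B.
Row 2, column 6: row 2 has {D, E, B} and column 6 has {D, C, G, A}, leaving only F.
Row 2, column 2: row 2 has {F, D, E, B} and column 2 has {D, C, B, G}, leaving only A.
Row 5 already has {F, D, G} and column 2 already has {D, C, B, G, A}, so row 5, column 2 must be E.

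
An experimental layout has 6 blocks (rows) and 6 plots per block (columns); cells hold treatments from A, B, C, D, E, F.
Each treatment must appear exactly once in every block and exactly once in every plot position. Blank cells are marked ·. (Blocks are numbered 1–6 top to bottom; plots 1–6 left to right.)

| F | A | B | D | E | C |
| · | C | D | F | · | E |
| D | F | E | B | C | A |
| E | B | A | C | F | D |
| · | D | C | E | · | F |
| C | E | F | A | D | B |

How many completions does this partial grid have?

2

Block 2, plot 1: eliminating its block and plot leaves {A, B}.
Block 2, plot 5: eliminating its block and plot leaves {A, B}.
Block 5, plot 1: eliminating its block and plot leaves {A, B}.
Block 5, plot 5: eliminating its block and plot leaves {A, B}.
Enumerating the assignments across these blanks that avoid any block or plot repeat gives 2 completions.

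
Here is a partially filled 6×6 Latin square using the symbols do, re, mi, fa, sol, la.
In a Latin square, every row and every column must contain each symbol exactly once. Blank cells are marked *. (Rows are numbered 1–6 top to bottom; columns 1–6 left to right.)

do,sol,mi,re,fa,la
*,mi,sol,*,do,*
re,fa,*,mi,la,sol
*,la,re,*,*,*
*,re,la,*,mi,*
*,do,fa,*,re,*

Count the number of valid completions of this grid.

Row 2, column 1: eliminating its row and column leaves {fa, la}.
Row 2, column 4: eliminating its row and column leaves {fa, la}.
Row 2, column 6: eliminating its row and column leaves {re, fa}.
Row 3, column 3: eliminating its row and column leaves {do}.
Row 4, column 1: eliminating its row and column leaves {mi, fa, sol}.
Row 4, column 4: eliminating its row and column leaves {do, fa, sol}.
Row 4, column 5: eliminating its row and column leaves {sol}.
Row 4, column 6: eliminating its row and column leaves {do, mi, fa}.
Row 5, column 1: eliminating its row and column leaves {fa, sol}.
Row 5, column 4: eliminating its row and column leaves {do, fa, sol}.
Row 5, column 6: eliminating its row and column leaves {do, fa}.
Row 6, column 1: eliminating its row and column leaves {mi, sol, la}.
Row 6, column 4: eliminating its row and column leaves {sol, la}.
Row 6, column 6: eliminating its row and column leaves {mi}.
Enumerating the assignments across these blanks that avoid any row or column repeat gives 3 completions.

3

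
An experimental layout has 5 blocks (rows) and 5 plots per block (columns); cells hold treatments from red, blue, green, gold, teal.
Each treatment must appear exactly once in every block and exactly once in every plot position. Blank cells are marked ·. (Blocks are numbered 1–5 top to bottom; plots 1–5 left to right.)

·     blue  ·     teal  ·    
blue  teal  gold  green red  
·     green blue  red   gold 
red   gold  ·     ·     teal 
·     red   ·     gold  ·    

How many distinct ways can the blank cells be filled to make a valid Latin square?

1

Block 1, plot 1: eliminating its block and plot leaves {green, gold}.
Block 1, plot 3: eliminating its block and plot leaves {red, green}.
Block 1, plot 5: eliminating its block and plot leaves {green}.
Block 3, plot 1: eliminating its block and plot leaves {teal}.
Block 4, plot 3: eliminating its block and plot leaves {green}.
Block 4, plot 4: eliminating its block and plot leaves {blue}.
Block 5, plot 1: eliminating its block and plot leaves {green, teal}.
Block 5, plot 3: eliminating its block and plot leaves {green, teal}.
Block 5, plot 5: eliminating its block and plot leaves {blue, green}.
Only one assignment across all blanks avoids any block or plot repeat, giving 1 completion.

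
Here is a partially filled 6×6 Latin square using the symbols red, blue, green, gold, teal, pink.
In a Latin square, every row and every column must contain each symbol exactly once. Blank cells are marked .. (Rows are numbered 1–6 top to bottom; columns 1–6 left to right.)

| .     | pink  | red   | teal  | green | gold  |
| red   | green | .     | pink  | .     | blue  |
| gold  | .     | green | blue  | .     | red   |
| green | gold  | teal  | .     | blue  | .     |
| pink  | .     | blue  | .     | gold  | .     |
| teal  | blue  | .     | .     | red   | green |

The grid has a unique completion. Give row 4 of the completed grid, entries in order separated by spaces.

green gold teal red blue pink

Row 4, column 4: row 4 has {blue, green, gold, teal} and column 4 has {blue, teal, pink}, leaving only red.
Row 4, column 6: row 4 has {red, blue, green, gold, teal} and column 6 has {red, blue, green, gold}, leaving only pink.
So row 4 reads: green gold teal red blue pink.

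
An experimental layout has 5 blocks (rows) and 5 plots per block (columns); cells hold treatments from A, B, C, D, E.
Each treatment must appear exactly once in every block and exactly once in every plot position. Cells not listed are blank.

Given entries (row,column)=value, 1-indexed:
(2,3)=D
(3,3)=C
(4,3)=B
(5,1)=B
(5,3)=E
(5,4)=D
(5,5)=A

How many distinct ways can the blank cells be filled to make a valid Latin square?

Block 1, plot 1: eliminating its block and plot leaves {A, C, D, E}.
Block 1, plot 2: eliminating its block and plot leaves {A, B, C, D, E}.
Block 1, plot 3: eliminating its block and plot leaves {A}.
Block 1, plot 4: eliminating its block and plot leaves {A, B, C, E}.
Block 1, plot 5: eliminating its block and plot leaves {B, C, D, E}.
Block 2, plot 1: eliminating its block and plot leaves {A, C, E}.
Block 2, plot 2: eliminating its block and plot leaves {A, B, C, E}.
Block 2, plot 4: eliminating its block and plot leaves {A, B, C, E}.
Block 2, plot 5: eliminating its block and plot leaves {B, C, E}.
Block 3, plot 1: eliminating its block and plot leaves {A, D, E}.
Block 3, plot 2: eliminating its block and plot leaves {A, B, D, E}.
Block 3, plot 4: eliminating its block and plot leaves {A, B, E}.
Block 3, plot 5: eliminating its block and plot leaves {B, D, E}.
Block 4, plot 1: eliminating its block and plot leaves {A, C, D, E}.
Block 4, plot 2: eliminating its block and plot leaves {A, C, D, E}.
Block 4, plot 4: eliminating its block and plot leaves {A, C, E}.
Block 4, plot 5: eliminating its block and plot leaves {C, D, E}.
Block 5, plot 2: eliminating its block and plot leaves {C}.
Enumerating the assignments across these blanks that avoid any block or plot repeat gives 56 completions.

56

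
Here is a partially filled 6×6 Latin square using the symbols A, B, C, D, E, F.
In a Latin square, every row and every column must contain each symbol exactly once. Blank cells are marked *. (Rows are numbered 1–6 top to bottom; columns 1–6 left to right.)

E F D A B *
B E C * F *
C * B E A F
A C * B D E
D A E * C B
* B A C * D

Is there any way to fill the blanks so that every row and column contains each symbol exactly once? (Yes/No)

No row or column among the givens repeats a symbol, and propagating forced cells runs into no contradiction.
One valid completion exists (for instance, E F D A B C / B E C D F A / C D B E A F / A C F B D E / D A E F C B / F B A C E D).

Yes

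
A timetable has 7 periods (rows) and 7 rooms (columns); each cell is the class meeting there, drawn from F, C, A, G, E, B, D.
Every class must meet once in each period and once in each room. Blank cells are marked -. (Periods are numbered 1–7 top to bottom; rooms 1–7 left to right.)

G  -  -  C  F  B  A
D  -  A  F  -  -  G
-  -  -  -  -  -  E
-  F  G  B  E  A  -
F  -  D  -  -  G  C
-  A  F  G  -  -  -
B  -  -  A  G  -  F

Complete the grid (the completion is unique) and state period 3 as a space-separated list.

A G B D C F E

Period 3, room 4: period 3 has {E} and room 4 has {F, C, A, G, B}, leaving only D.
Period 1, room 3: period 1 has {F, C, A, G, B} and room 3 has {F, A, G, D}, leaving only E.
Period 1, room 2: period 1 has {F, C, A, G, E, B} and room 2 has {F, A}, leaving only D.
Period 4, room 1: period 4 has {F, A, G, E, B} and room 1 has {F, G, B, D}, leaving only C.
Period 3, room 1: period 3 has {E, D} and room 1 has {F, C, G, B, D}, leaving only A.
Period 4, room 7: period 4 has {F, C, A, G, E, B} and room 7 has {F, C, A, G, E}, leaving only D.
Period 5, room 4: period 5 has {F, C, G, D} and room 4 has {F, C, A, G, B, D}, leaving only E.
Period 5, room 2: period 5 has {F, C, G, E, D} and room 2 has {F, A, D}, leaving only B.
Period 5, room 5: period 5 has {F, C, G, E, B, D} and room 5 has {F, G, E}, leaving only A.
Period 6, room 1: period 6 has {F, A, G} and room 1 has {F, C, A, G, B, D}, leaving only E.
Period 6, room 7: period 6 has {F, A, G, E} and room 7 has {F, C, A, G, E, D}, leaving only B.
Period 7, room 3: period 7 has {F, A, G, B} and room 3 has {F, A, G, E, D}, leaving only C.
Period 3, room 3: period 3 has {A, E, D} and room 3 has {F, C, A, G, E, D}, leaving only B.
Period 3, room 5: period 3 has {A, E, B, D} and room 5 has {F, A, G, E}, leaving only C.
Period 3, room 2: period 3 has {C, A, E, B, D} and room 2 has {F, A, B, D}, leaving only G.
Period 3, room 6: period 3 has {C, A, G, E, B, D} and room 6 has {A, G, B}, leaving only F.
So period 3 reads: A G B D C F E.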